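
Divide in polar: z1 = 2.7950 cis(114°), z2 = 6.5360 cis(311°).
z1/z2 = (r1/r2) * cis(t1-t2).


r = 2.7950 / 6.5360 = 0.4276
theta = 114° - 311° = -197° = 163° (mod 360)

0.4276 cis(163°)


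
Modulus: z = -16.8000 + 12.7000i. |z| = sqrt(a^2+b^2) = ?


|z| = sqrt((-16.8)^2 + 12.7^2) = sqrt(282.24 + 161.29) = sqrt(443.53) = 21.0602

|z| = 21.0602


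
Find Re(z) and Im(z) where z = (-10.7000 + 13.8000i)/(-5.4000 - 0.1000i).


Multiply by conjugate: (-10.7000 + 13.8000i)(-5.4000 + 0.1000i) / ((-5.4)^2 + (-0.1)^2)
Numerator real = -10.7*(-5.4) + 13.8*(-0.1) = 56.4
Numerator imag = 13.8*(-5.4) - (-10.7)*(-0.1) = -75.59
Denominator = 29.17
Re(z) = 56.4/29.17 = 1.9335
Im(z) = -75.59/29.17 = -2.5914

Re(z) = 1.9335, Im(z) = -2.5914


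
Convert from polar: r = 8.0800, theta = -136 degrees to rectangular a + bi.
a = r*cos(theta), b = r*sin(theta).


a = 8.0800*cos(-136°) = 8.0800*(-0.71934) = -5.8123
b = 8.0800*sin(-136°) = 8.0800*(-0.694658) = -5.6128

-5.8123 - 5.6128i


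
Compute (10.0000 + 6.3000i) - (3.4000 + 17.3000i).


Real: 10 - 3.4 = 6.6
Imag: 6.3 - 17.3 = -11

6.6000 - 11.0000i


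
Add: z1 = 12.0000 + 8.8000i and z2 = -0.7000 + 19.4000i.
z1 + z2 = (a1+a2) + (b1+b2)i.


Real: 12 - 0.7 = 11.3
Imag: 8.8 + 19.4 = 28.2

11.3000 + 28.2000i


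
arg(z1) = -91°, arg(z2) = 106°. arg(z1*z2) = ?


arg(z1*z2) = -91° + 106° = 15°
Normalized to (-180°, 180°]: 15°

15°


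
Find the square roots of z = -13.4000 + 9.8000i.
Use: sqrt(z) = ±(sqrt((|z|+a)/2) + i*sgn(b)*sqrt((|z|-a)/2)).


|z| = sqrt(179.56+96.04) = 16.6012
sqrt((|z|+a)/2) = sqrt((16.6012+(-13.4))/2) = sqrt(1.6006) = 1.2651
sqrt((|z|-a)/2) = sqrt((16.6012-(-13.4))/2) = sqrt(15.0006) = 3.8731

±(1.2651 + 3.8731i) i.e. 1.2651 + 3.8731i and -1.2651 - 3.8731i


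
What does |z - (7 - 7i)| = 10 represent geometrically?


|z - z0| = r is a circle with center z0 and radius r.
Center = (7, -7), radius = 10

Circle with center (7, -7) and radius 10


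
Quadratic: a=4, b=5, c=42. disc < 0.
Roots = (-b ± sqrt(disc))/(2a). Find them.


disc = 5^2 - 4*4*42 = 25 - 672 = -647
sqrt(|disc|) = sqrt(647) = 25.4362
Real part = -5/(2*4) = -0.6250
Imag part = 25.4362/(2*4) = 3.1795

-0.6250 ± 3.1795i


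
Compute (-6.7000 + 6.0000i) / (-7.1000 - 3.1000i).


Conjugate of z2 = -7.1000 + 3.1000i
Numerator: (-6.7000 + 6.0000i)(-7.1000 + 3.1000i) = 28.9700 - 63.3700i
Denominator: (-7.1)^2 + (-3.1)^2 = 60.02
Result = (28.9700 - 63.3700i)/60.02

0.4827 - 1.0558i


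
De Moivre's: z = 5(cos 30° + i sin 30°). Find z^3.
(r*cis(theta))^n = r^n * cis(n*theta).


r^3 = 5^3 = 125
n*theta = 3*30° = 90° = 90° (mod 360)
a = 125*cos(90°) = 0
b = 125*sin(90°) = 125.0000

125 cis(90°) = 0 + 125.0000i


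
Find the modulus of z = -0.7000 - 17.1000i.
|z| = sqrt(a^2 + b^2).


|z| = sqrt((-0.7)^2 + (-17.1)^2) = sqrt(0.49 + 292.41) = sqrt(292.9) = 17.1143

|z| = 17.1143


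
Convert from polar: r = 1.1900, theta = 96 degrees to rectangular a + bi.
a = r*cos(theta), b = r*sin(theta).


a = 1.1900*cos(96°) = 1.1900*(-0.1045) = -0.1244
b = 1.1900*sin(96°) = 1.1900*0.9945 = 1.1835

-0.1244 + 1.1835i


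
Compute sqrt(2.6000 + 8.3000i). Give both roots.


|z| = sqrt(6.76+68.89) = 8.6977
sqrt((|z|+a)/2) = sqrt((8.6977+2.6)/2) = sqrt(5.6489) = 2.3767
sqrt((|z|-a)/2) = sqrt((8.6977-2.6)/2) = sqrt(3.0489) = 1.7461

±(2.3767 + 1.7461i) i.e. 2.3767 + 1.7461i and -2.3767 - 1.7461i


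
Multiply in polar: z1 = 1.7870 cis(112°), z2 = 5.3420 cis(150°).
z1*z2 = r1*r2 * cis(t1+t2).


r = 1.7870 * 5.3420 = 9.5462
theta = 112° + 150° = 262° = 262° (mod 360)

9.5462 cis(262°)


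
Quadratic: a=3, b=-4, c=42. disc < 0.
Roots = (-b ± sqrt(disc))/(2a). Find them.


disc = (-4)^2 - 4*3*42 = 16 - 504 = -488
sqrt(|disc|) = sqrt(488) = 22.0907
Real part = 4/(2*3) = 0.6667
Imag part = 22.0907/(2*3) = 3.6818

0.6667 ± 3.6818i


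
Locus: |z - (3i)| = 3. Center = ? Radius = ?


|z - z0| = r is a circle with center z0 and radius r.
Center = (0, 3), radius = 3

Circle with center (0, 3) and radius 3


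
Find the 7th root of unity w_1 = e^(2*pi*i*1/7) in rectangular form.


Angle = 360*1/7 = 51.4286°
a = cos(51.4286°) = 0.6235
b = sin(51.4286°) = 0.7818

0.6235 + 0.7818i


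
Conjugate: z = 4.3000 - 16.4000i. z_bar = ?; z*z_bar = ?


z_bar = 4.3000 + 16.4000i
z*z_bar = 4.3^2 + (-16.4)^2 = 18.49 + 268.96 = 287.45

z_bar = 4.3000 + 16.4000i, z*z_bar = 287.45


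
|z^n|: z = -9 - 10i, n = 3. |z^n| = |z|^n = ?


|z| = sqrt(81+100) = sqrt(181) = 13.4536
|z^3| = |z|^3 = (sqrt(181))^3 = 181*sqrt(181)

|z^3| = 181*sqrt(181) ≈ 2435.1060


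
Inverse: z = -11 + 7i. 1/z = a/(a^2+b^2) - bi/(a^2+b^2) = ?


|z|^2 = 121+49 = 170
1/z = (-11 - 7i)/170

1/z = -0.0647 - 0.0412i


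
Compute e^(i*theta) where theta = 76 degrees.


cos(76°) = 0.2419
sin(76°) = 0.9703

e^(i*76°) = 0.2419 + 0.9703i


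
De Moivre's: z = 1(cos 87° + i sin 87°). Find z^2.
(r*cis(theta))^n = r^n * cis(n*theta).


r^2 = 1^2 = 1
n*theta = 2*87° = 174° = 174° (mod 360)
a = 1*cos(174°) = -0.9945
b = 1*sin(174°) = 0.1045

1 cis(174°) = -0.9945 + 0.1045i


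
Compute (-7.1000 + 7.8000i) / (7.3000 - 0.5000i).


Conjugate of z2 = 7.3000 + 0.5000i
Numerator: (-7.1000 + 7.8000i)(7.3000 + 0.5000i) = -55.7300 + 53.3900i
Denominator: 7.3^2 + (-0.5)^2 = 53.54
Result = (-55.7300 + 53.3900i)/53.54

-1.0409 + 0.9972i


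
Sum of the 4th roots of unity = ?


The sum of all 4th roots of unity is 0.
Geometric series: (1 - w^4)/(1 - w) = (1-1)/(1-w) = 0 since w^4 = 1, w ≠ 1.
Alternatively: coefficient of z^3 in z^4 - 1 is 0.

0


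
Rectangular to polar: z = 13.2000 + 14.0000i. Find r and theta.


r = sqrt(174.24+196) = sqrt(370.24) = 19.2416
theta = atan2(14, 13.2) = 46.6847 degrees

r = 19.2416, theta = 46.6847 degrees


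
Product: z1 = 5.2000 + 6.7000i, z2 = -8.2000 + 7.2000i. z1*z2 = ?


Real = 5.2*(-8.2) - 6.7*7.2 = -42.64 - 48.24 = -90.88
Imag = 5.2*7.2 - (8.2)*6.7 = 37.44 - (54.94) = -17.5

-90.8800 - 17.5000i


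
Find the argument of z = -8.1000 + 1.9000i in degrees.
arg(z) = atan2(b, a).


Re = -8.1, Im = 1.9
arg = atan2(1.9, -8.1) = 166.7989 degrees

arg(z) = 166.7989 degrees


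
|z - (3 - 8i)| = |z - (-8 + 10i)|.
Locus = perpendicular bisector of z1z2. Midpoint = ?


Equal distances means the locus is the perpendicular bisector of z1 and z2.
Midpoint = ((3+(-8))/2, (-8+10)/2) = (-2.5000, 1.0000)

Perpendicular bisector through (-2.5000, 1.0000)


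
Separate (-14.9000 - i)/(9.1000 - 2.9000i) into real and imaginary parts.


Multiply by conjugate: (-14.9000 - i)(9.1000 + 2.9000i) / (9.1^2 + (-2.9)^2)
Numerator real = -14.9*9.1 - (1)*(-2.9) = -132.69
Numerator imag = -1*9.1 - (-14.9)*(-2.9) = -52.31
Denominator = 91.22
Re(z) = -132.69/91.22 = -1.4546
Im(z) = -52.31/91.22 = -0.5734

Re(z) = -1.4546, Im(z) = -0.5734


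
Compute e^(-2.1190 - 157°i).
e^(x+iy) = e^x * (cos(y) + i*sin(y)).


e^-2.1190 = 0.12015
cos(-157°) = -0.9205
sin(-157°) = -0.3907
Real = 0.12015*(-0.9205) = -0.1106
Imag = 0.12015*(-0.3907) = -0.0469

-0.1106 - 0.0469i


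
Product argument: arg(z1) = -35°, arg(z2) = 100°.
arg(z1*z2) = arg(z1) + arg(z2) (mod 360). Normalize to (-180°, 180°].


arg(z1*z2) = -35° + 100° = 65°
Normalized to (-180°, 180°]: 65°

65°


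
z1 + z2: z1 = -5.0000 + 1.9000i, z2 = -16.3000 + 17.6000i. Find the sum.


Real: -5 - 16.3 = -21.3
Imag: 1.9 + 17.6 = 19.5

-21.3000 + 19.5000i


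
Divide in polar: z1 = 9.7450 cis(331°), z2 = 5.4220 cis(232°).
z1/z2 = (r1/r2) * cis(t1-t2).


r = 9.7450 / 5.4220 = 1.7973
theta = 331° - 232° = 99° = 99° (mod 360)

1.7973 cis(99°)


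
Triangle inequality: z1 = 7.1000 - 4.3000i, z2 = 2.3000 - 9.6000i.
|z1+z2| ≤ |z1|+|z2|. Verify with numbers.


|z1| = sqrt(7.1^2 + (-4.3)^2) = sqrt(68.9) = 8.3006
|z2| = sqrt(2.3^2 + (-9.6)^2) = sqrt(97.45) = 9.8717
z1+z2 = 9.4000 - 13.9000i
|z1+z2| = sqrt(281.57) = 16.7800
|z1|+|z2| = 8.3006 + 9.8717 = 18.1723

|z1+z2| = 16.7800 ≤ |z1|+|z2| = 18.1723 (verified)


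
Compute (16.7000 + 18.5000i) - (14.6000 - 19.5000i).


Real: 16.7 - 14.6 = 2.1
Imag: 18.5 + 19.5 = 38

2.1000 + 38.0000i


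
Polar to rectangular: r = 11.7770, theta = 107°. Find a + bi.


a = 11.7770*cos(107°) = 11.7770*(-0.292372) = -3.4433
b = 11.7770*sin(107°) = 11.7770*0.956305 = 11.2624

-3.4433 + 11.2624i


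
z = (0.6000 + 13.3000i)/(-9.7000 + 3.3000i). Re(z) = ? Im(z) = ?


Multiply by conjugate: (0.6000 + 13.3000i)(-9.7000 - 3.3000i) / ((-9.7)^2 + 3.3^2)
Numerator real = 0.6*(-9.7) + 13.3*3.3 = 38.07
Numerator imag = 13.3*(-9.7) - 0.6*3.3 = -130.99
Denominator = 104.98
Re(z) = 38.07/104.98 = 0.3626
Im(z) = -130.99/104.98 = -1.2478

Re(z) = 0.3626, Im(z) = -1.2478


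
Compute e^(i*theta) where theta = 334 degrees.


cos(334°) = 0.8988
sin(334°) = -0.4384

e^(i*334°) = 0.8988 - 0.4384i


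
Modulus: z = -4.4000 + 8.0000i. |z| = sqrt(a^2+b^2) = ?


|z| = sqrt((-4.4)^2 + 8^2) = sqrt(19.36 + 64) = sqrt(83.36) = 9.1302

|z| = 9.1302


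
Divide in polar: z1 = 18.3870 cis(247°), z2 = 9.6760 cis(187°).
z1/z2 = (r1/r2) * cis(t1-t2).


r = 18.3870 / 9.6760 = 1.9003
theta = 247° - 187° = 60° = 60° (mod 360)

1.9003 cis(60°)


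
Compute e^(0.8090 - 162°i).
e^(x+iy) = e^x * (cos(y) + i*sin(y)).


e^0.8090 = 2.2457
cos(-162°) = -0.95106
sin(-162°) = -0.309
Real = 2.2457*(-0.95106) = -2.1358
Imag = 2.2457*(-0.309) = -0.6939

-2.1358 - 0.6939i


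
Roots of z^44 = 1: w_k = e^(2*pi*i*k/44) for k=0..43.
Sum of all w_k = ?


The sum of all 44th roots of unity is 0.
Geometric series: (1 - w^44)/(1 - w) = (1-1)/(1-w) = 0 since w^44 = 1, w ≠ 1.
Alternatively: coefficient of z^43 in z^44 - 1 is 0.

0


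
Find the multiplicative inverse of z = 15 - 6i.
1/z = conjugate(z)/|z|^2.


|z|^2 = 225+36 = 261
1/z = (15 + 6i)/261

1/z = 0.0575 + 0.0230i


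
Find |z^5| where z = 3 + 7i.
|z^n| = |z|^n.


|z| = sqrt(9+49) = sqrt(58) = 7.6158
|z^5| = |z|^5 = (sqrt(58))^5 = 58^2 * sqrt(58) = 3364*sqrt(58)

|z^5| = 3364*sqrt(58) ≈ 25619.4607


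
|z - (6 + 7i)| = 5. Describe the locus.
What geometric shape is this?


|z - z0| = r is a circle with center z0 and radius r.
Center = (6, 7), radius = 5

Circle with center (6, 7) and radius 5


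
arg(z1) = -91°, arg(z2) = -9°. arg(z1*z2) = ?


arg(z1*z2) = -91° - 9° = -100°
Normalized to (-180°, 180°]: -100°

-100°


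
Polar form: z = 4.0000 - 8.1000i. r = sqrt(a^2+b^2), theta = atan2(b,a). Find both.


r = sqrt(16+65.61) = sqrt(81.61) = 9.0338
theta = atan2(-8.1, 4) = -63.7186 degrees

r = 9.0338, theta = -63.7186 degrees


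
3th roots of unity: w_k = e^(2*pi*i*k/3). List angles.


The 3th roots of unity are cis(360k/3°) for k=0..2
Angle step = 360/3 = 120°
Primitive root: cis(120°)
Primitive root = -0.5000 + 0.8660i

3 roots at angles: 0°, 120°, 240°


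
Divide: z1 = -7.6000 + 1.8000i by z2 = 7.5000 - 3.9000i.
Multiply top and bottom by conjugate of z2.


Conjugate of z2 = 7.5000 + 3.9000i
Numerator: (-7.6000 + 1.8000i)(7.5000 + 3.9000i) = -64.0200 - 16.1400i
Denominator: 7.5^2 + (-3.9)^2 = 71.46
Result = (-64.0200 - 16.1400i)/71.46

-0.8959 - 0.2259i


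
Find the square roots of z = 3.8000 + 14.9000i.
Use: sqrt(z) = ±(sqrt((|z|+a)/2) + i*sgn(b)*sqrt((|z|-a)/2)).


|z| = sqrt(14.44+222.01) = 15.3769
sqrt((|z|+a)/2) = sqrt((15.3769+3.8)/2) = sqrt(9.5885) = 3.0965
sqrt((|z|-a)/2) = sqrt((15.3769-3.8)/2) = sqrt(5.7885) = 2.4059

±(3.0965 + 2.4059i) i.e. 3.0965 + 2.4059i and -3.0965 - 2.4059i


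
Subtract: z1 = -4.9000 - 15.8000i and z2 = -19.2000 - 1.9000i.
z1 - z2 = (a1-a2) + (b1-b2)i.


Real: -4.9 + 19.2 = 14.3
Imag: -15.8 + 1.9 = -13.9

14.3000 - 13.9000i


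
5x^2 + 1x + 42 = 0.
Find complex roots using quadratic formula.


disc = 1^2 - 4*5*42 = 1 - 840 = -839
sqrt(|disc|) = sqrt(839) = 28.9655
Real part = -1/(2*5) = -0.1000
Imag part = 28.9655/(2*5) = 2.8965

-0.1000 ± 2.8965i


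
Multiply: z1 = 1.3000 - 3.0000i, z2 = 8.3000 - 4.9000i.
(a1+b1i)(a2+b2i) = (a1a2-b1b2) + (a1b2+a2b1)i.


Real = 1.3*8.3 - (-3)*(-4.9) = 10.79 - 14.7 = -3.91
Imag = 1.3*(-4.9) + 8.3*(-3) = -6.37 - (24.9) = -31.27

-3.9100 - 31.2700i


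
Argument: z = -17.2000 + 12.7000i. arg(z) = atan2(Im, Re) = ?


Re = -17.2, Im = 12.7
arg = atan2(12.7, -17.2) = 143.5589 degrees

arg(z) = 143.5589 degrees


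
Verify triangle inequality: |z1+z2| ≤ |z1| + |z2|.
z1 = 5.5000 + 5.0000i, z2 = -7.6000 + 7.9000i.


|z1| = sqrt(5.5^2 + 5^2) = sqrt(55.25) = 7.4330
|z2| = sqrt((-7.6)^2 + 7.9^2) = sqrt(120.17) = 10.9622
z1+z2 = -2.1000 + 12.9000i
|z1+z2| = sqrt(170.82) = 13.0698
|z1|+|z2| = 7.4330 + 10.9622 = 18.3952

|z1+z2| = 13.0698 ≤ |z1|+|z2| = 18.3952 (verified)


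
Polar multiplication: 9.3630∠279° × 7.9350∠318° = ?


r = 9.3630 * 7.9350 = 74.2954
theta = 279° + 318° = 597° = 237° (mod 360)

74.2954 cis(237°)


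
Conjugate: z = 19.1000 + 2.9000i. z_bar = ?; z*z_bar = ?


z_bar = 19.1000 - 2.9000i
z*z_bar = 19.1^2 + 2.9^2 = 364.81 + 8.41 = 373.22

z_bar = 19.1000 - 2.9000i, z*z_bar = 373.22


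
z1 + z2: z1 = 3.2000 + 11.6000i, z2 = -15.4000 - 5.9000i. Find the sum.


Real: 3.2 - 15.4 = -12.2
Imag: 11.6 - 5.9 = 5.7

-12.2000 + 5.7000i


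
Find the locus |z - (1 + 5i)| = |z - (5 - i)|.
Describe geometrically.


Equal distances means the locus is the perpendicular bisector of z1 and z2.
Midpoint = ((1+5)/2, (5+(-1))/2) = (3.0000, 2.0000)

Perpendicular bisector through (3.0000, 2.0000)


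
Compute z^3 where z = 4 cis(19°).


r^3 = 4^3 = 64
n*theta = 3*19° = 57° = 57° (mod 360)
a = 64*cos(57°) = 34.8569
b = 64*sin(57°) = 53.6749

64 cis(57°) = 34.8569 + 53.6749i


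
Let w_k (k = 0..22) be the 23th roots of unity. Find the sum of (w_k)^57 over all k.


The roots are w_k = w^k with w = e^(2*pi*i/23), and (w^k)^57 = (w^57)^k.
So S = 1 + u + u^2 + ... + u^(22) with u = w^57.
57 = 2*23 + 11, so 57 is not a multiple of 23: u = (w^23)^2 * w^11 = w^11 ≠ 1 (w is a primitive 23th root), while u^23 = (w^23)^57 = 1.
Geometric series: S = (1 - u^23)/(1 - u) = (1 - 1)/(1 - u) = 0

S = 0


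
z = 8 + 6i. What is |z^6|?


|z| = sqrt(64+36) = sqrt(100) = 10
|z^6| = |z|^6 = 10^6 = 1000000

|z^6| = 1000000


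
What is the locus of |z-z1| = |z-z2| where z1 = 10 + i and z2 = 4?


Equal distances means the locus is the perpendicular bisector of z1 and z2.
Midpoint = ((10+4)/2, (1+0)/2) = (7.0000, 0.5000)

Perpendicular bisector through (7.0000, 0.5000)


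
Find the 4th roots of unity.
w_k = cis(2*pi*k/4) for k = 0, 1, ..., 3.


The 4th roots of unity are cis(360k/4°) for k=0..3
Angle step = 360/4 = 90°
Primitive root: cis(90°)
Primitive root = 0 + 1.0000i

4 roots at angles: 0°, 90°, 180°, 270°


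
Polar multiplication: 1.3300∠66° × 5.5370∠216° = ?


r = 1.3300 * 5.5370 = 7.3642
theta = 66° + 216° = 282° = 282° (mod 360)

7.3642 cis(282°)


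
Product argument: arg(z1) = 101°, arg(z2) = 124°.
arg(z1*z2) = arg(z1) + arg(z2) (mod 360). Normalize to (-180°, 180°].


arg(z1*z2) = 101° + 124° = 225°
Normalized to (-180°, 180°]: -135°

-135°


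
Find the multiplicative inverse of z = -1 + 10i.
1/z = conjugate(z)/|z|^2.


|z|^2 = 1+100 = 101
1/z = (-1 - 10i)/101

1/z = -0.0099 - 0.0990i


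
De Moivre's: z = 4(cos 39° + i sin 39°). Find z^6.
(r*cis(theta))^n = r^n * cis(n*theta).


r^6 = 4^6 = 4096
n*theta = 6*39° = 234° = 234° (mod 360)
a = 4096*cos(234°) = -2407.5684
b = 4096*sin(234°) = -3313.7336

4096 cis(234°) = -2407.5684 - 3313.7336i


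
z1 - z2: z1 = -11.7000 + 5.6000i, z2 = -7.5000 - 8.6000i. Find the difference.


Real: -11.7 + 7.5 = -4.2
Imag: 5.6 + 8.6 = 14.2

-4.2000 + 14.2000i


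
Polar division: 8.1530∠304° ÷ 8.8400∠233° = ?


r = 8.1530 / 8.8400 = 0.9223
theta = 304° - 233° = 71° = 71° (mod 360)

0.9223 cis(71°)


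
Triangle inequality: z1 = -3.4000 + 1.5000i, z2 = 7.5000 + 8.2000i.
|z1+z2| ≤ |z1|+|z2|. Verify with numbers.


|z1| = sqrt((-3.4)^2 + 1.5^2) = sqrt(13.81) = 3.7162
|z2| = sqrt(7.5^2 + 8.2^2) = sqrt(123.49) = 11.1126
z1+z2 = 4.1000 + 9.7000i
|z1+z2| = sqrt(110.9) = 10.5309
|z1|+|z2| = 3.7162 + 11.1126 = 14.8288

|z1+z2| = 10.5309 ≤ |z1|+|z2| = 14.8288 (verified)


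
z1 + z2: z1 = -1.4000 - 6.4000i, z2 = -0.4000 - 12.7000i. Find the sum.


Real: -1.4 - 0.4 = -1.8
Imag: -6.4 - 12.7 = -19.1

-1.8000 - 19.1000i


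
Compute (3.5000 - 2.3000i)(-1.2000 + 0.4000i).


Real = 3.5*(-1.2) - (-2.3)*0.4 = -4.2 - (-0.92) = -3.28
Imag = 3.5*0.4 - (1.2)*(-2.3) = 1.4 + 2.76 = 4.16

-3.2800 + 4.1600i


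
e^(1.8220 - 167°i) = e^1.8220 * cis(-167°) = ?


e^1.8220 = 6.1842
cos(-167°) = -0.97437
sin(-167°) = -0.22495
Real = 6.1842*(-0.97437) = -6.0257
Imag = 6.1842*(-0.22495) = -1.3911

-6.0257 - 1.3911i


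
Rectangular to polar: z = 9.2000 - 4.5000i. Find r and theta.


r = sqrt(84.64+20.25) = sqrt(104.89) = 10.2416
theta = atan2(-4.5, 9.2) = -26.0647 degrees

r = 10.2416, theta = -26.0647 degrees


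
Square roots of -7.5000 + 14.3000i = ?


|z| = sqrt(56.25+204.49) = 16.1474
sqrt((|z|+a)/2) = sqrt((16.1474+(-7.5))/2) = sqrt(4.3237) = 2.0794
sqrt((|z|-a)/2) = sqrt((16.1474-(-7.5))/2) = sqrt(11.8237) = 3.4386

±(2.0794 + 3.4386i) i.e. 2.0794 + 3.4386i and -2.0794 - 3.4386i


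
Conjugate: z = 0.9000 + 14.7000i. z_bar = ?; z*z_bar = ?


z_bar = 0.9000 - 14.7000i
z*z_bar = 0.9^2 + 14.7^2 = 0.81 + 216.09 = 216.9

z_bar = 0.9000 - 14.7000i, z*z_bar = 216.9


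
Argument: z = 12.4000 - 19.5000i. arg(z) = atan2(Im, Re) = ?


Re = 12.4, Im = -19.5
arg = atan2(-19.5, 12.4) = -57.5478 degrees

arg(z) = -57.5478 degrees


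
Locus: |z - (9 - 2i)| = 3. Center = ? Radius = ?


|z - z0| = r is a circle with center z0 and radius r.
Center = (9, -2), radius = 3

Circle with center (9, -2) and radius 3


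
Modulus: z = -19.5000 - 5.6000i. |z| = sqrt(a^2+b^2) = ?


|z| = sqrt((-19.5)^2 + (-5.6)^2) = sqrt(380.25 + 31.36) = sqrt(411.61) = 20.2882

|z| = 20.2882


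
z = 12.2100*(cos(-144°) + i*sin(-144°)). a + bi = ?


a = 12.2100*cos(-144°) = 12.2100*(-0.80902) = -9.8781
b = 12.2100*sin(-144°) = 12.2100*(-0.58779) = -7.1769

-9.8781 - 7.1769i


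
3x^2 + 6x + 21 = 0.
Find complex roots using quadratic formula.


disc = 6^2 - 4*3*21 = 36 - 252 = -216
sqrt(|disc|) = sqrt(216) = 14.6969
Real part = -6/(2*3) = -1.0000
Imag part = 14.6969/(2*3) = 2.4495

-1.0000 ± 2.4495i


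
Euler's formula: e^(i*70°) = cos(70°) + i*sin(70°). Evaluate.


cos(70°) = 0.3420
sin(70°) = 0.9397

e^(i*70°) = 0.3420 + 0.9397i


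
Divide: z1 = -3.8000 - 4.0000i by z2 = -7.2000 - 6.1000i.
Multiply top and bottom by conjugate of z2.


Conjugate of z2 = -7.2000 + 6.1000i
Numerator: (-3.8000 - 4.0000i)(-7.2000 + 6.1000i) = 51.7600 + 5.6200i
Denominator: (-7.2)^2 + (-6.1)^2 = 89.05
Result = (51.7600 + 5.6200i)/89.05

0.5812 + 0.0631i


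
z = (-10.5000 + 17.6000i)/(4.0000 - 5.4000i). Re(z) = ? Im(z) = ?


Multiply by conjugate: (-10.5000 + 17.6000i)(4.0000 + 5.4000i) / (4^2 + (-5.4)^2)
Numerator real = -10.5*4 + 17.6*(-5.4) = -137.04
Numerator imag = 17.6*4 - (-10.5)*(-5.4) = 13.7
Denominator = 45.16
Re(z) = -137.04/45.16 = -3.0345
Im(z) = 13.7/45.16 = 0.3034

Re(z) = -3.0345, Im(z) = 0.3034


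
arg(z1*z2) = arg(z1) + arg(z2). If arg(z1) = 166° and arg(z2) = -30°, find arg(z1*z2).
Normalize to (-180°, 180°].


arg(z1*z2) = 166° - 30° = 136°
Normalized to (-180°, 180°]: 136°

136°


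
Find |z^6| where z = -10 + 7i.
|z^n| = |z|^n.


|z| = sqrt(100+49) = sqrt(149) = 12.2066
|z^6| = |z|^6 = (sqrt(149))^6 = 149^3 = 3307949

|z^6| = 3307949


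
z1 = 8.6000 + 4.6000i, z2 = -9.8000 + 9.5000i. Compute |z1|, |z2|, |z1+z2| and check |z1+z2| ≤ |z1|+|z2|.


|z1| = sqrt(8.6^2 + 4.6^2) = sqrt(95.12) = 9.7529
|z2| = sqrt((-9.8)^2 + 9.5^2) = sqrt(186.29) = 13.6488
z1+z2 = -1.2000 + 14.1000i
|z1+z2| = sqrt(200.25) = 14.1510
|z1|+|z2| = 9.7529 + 13.6488 = 23.4017

|z1+z2| = 14.1510 ≤ |z1|+|z2| = 23.4017 (verified)


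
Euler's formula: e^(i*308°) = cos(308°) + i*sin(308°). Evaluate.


cos(308°) = 0.6157
sin(308°) = -0.7880

e^(i*308°) = 0.6157 - 0.7880i


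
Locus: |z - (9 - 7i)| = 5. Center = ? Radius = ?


|z - z0| = r is a circle with center z0 and radius r.
Center = (9, -7), radius = 5

Circle with center (9, -7) and radius 5


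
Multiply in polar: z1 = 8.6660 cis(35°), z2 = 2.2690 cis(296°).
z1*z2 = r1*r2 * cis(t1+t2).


r = 8.6660 * 2.2690 = 19.6632
theta = 35° + 296° = 331° = 331° (mod 360)

19.6632 cis(331°)


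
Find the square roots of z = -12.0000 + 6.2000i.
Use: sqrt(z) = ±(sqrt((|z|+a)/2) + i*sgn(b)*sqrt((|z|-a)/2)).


|z| = sqrt(144+38.44) = 13.5070
sqrt((|z|+a)/2) = sqrt((13.5070+(-12))/2) = sqrt(0.7535) = 0.8681
sqrt((|z|-a)/2) = sqrt((13.5070-(-12))/2) = sqrt(12.7535) = 3.5712

±(0.8681 + 3.5712i) i.e. 0.8681 + 3.5712i and -0.8681 - 3.5712i


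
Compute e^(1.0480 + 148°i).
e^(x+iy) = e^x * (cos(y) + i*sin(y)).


e^1.0480 = 2.8519
cos(148°) = -0.84805
sin(148°) = 0.52992
Real = 2.8519*(-0.84805) = -2.4186
Imag = 2.8519*0.52992 = 1.5113

-2.4186 + 1.5113i


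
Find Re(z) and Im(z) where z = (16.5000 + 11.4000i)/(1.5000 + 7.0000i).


Multiply by conjugate: (16.5000 + 11.4000i)(1.5000 - 7.0000i) / (1.5^2 + 7^2)
Numerator real = 16.5*1.5 + 11.4*7 = 104.55
Numerator imag = 11.4*1.5 - 16.5*7 = -98.4
Denominator = 51.25
Re(z) = 104.55/51.25 = 2.0400
Im(z) = -98.4/51.25 = -1.9200

Re(z) = 2.0400, Im(z) = -1.9200


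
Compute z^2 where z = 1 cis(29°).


r^2 = 1^2 = 1
n*theta = 2*29° = 58° = 58° (mod 360)
a = 1*cos(58°) = 0.5299
b = 1*sin(58°) = 0.8480

1 cis(58°) = 0.5299 + 0.8480i


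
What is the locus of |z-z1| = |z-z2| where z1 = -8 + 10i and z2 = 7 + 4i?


Equal distances means the locus is the perpendicular bisector of z1 and z2.
Midpoint = ((-8+7)/2, (10+4)/2) = (-0.5000, 7.0000)

Perpendicular bisector through (-0.5000, 7.0000)


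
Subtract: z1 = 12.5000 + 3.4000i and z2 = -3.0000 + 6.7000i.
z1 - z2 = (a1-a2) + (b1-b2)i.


Real: 12.5 + 3 = 15.5
Imag: 3.4 - 6.7 = -3.3

15.5000 - 3.3000i


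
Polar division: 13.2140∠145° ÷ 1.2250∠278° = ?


r = 13.2140 / 1.2250 = 10.7869
theta = 145° - 278° = -133° = 227° (mod 360)

10.7869 cis(227°)


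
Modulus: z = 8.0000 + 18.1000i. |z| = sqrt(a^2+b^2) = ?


|z| = sqrt(8^2 + 18.1^2) = sqrt(64 + 327.61) = sqrt(391.61) = 19.7891

|z| = 19.7891


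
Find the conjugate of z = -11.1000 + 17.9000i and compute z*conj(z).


z_bar = -11.1000 - 17.9000i
z*z_bar = (-11.1)^2 + 17.9^2 = 123.21 + 320.41 = 443.62

z_bar = -11.1000 - 17.9000i, z*z_bar = 443.62


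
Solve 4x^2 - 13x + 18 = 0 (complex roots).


disc = (-13)^2 - 4*4*18 = 169 - 288 = -119
sqrt(|disc|) = sqrt(119) = 10.9087
Real part = 13/(2*4) = 1.6250
Imag part = 10.9087/(2*4) = 1.3636

1.6250 ± 1.3636i


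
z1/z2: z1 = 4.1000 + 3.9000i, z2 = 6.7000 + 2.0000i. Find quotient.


Conjugate of z2 = 6.7000 - 2.0000i
Numerator: (4.1000 + 3.9000i)(6.7000 - 2.0000i) = 35.2700 + 17.9300i
Denominator: 6.7^2 + 2^2 = 48.89
Result = (35.2700 + 17.9300i)/48.89

0.7214 + 0.3667i


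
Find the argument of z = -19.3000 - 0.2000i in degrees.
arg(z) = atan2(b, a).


Re = -19.3, Im = -0.2
arg = atan2(-0.2, -19.3) = -179.4063 degrees

arg(z) = -179.4063 degrees


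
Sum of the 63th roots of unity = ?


The sum of all 63th roots of unity is 0.
Geometric series: (1 - w^63)/(1 - w) = (1-1)/(1-w) = 0 since w^63 = 1, w ≠ 1.
Alternatively: coefficient of z^62 in z^63 - 1 is 0.

0


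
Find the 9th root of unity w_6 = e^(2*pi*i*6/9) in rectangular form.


Angle = 360*6/9 = 240°
a = cos(240°) = -0.5000
b = sin(240°) = -0.8660

-0.5000 - 0.8660i


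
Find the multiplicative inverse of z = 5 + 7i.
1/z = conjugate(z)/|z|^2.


|z|^2 = 25+49 = 74
1/z = (5 - 7i)/74

1/z = 0.0676 - 0.0946i


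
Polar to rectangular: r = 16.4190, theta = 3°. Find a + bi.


a = 16.4190*cos(3°) = 16.4190*0.99863 = 16.3965
b = 16.4190*sin(3°) = 16.4190*0.052336 = 0.8593

16.3965 + 0.8593i


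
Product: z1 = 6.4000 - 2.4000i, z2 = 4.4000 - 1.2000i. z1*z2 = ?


Real = 6.4*4.4 - (-2.4)*(-1.2) = 28.16 - 2.88 = 25.28
Imag = 6.4*(-1.2) + 4.4*(-2.4) = -7.68 - (10.56) = -18.24

25.2800 - 18.2400i


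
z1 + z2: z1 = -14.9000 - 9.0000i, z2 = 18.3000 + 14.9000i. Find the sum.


Real: -14.9 + 18.3 = 3.4
Imag: -9 + 14.9 = 5.9

3.4000 + 5.9000i


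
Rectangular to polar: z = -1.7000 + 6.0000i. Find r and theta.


r = sqrt(2.89+36) = sqrt(38.89) = 6.2362
theta = atan2(6, -1.7) = 105.8192 degrees

r = 6.2362, theta = 105.8192 degrees


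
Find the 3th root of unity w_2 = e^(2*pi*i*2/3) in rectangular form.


Angle = 360*2/3 = 240°
a = cos(240°) = -0.5000
b = sin(240°) = -0.8660

-0.5000 - 0.8660i


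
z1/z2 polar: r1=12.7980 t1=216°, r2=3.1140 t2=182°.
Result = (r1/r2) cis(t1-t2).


r = 12.7980 / 3.1140 = 4.1098
theta = 216° - 182° = 34° = 34° (mod 360)

4.1098 cis(34°)


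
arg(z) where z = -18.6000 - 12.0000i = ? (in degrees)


Re = -18.6, Im = -12
arg = atan2(-12, -18.6) = -147.1715 degrees

arg(z) = -147.1715 degrees


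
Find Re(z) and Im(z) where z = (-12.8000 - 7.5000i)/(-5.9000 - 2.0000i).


Multiply by conjugate: (-12.8000 - 7.5000i)(-5.9000 + 2.0000i) / ((-5.9)^2 + (-2)^2)
Numerator real = -12.8*(-5.9) - (7.5)*(-2) = 90.52
Numerator imag = -7.5*(-5.9) - (-12.8)*(-2) = 18.65
Denominator = 38.81
Re(z) = 90.52/38.81 = 2.3324
Im(z) = 18.65/38.81 = 0.4805

Re(z) = 2.3324, Im(z) = 0.4805


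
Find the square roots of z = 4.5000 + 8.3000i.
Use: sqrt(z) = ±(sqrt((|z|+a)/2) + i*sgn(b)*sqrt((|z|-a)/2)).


|z| = sqrt(20.25+68.89) = 9.4414
sqrt((|z|+a)/2) = sqrt((9.4414+4.5)/2) = sqrt(6.9707) = 2.6402
sqrt((|z|-a)/2) = sqrt((9.4414-4.5)/2) = sqrt(2.4707) = 1.5718

±(2.6402 + 1.5718i) i.e. 2.6402 + 1.5718i and -2.6402 - 1.5718i


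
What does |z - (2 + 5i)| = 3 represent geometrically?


|z - z0| = r is a circle with center z0 and radius r.
Center = (2, 5), radius = 3

Circle with center (2, 5) and radius 3


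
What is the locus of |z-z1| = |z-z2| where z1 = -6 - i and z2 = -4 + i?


Equal distances means the locus is the perpendicular bisector of z1 and z2.
Midpoint = ((-6+(-4))/2, (-1+1)/2) = (-5.0000, 0)

Perpendicular bisector through (-5.0000, 0)


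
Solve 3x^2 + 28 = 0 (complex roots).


disc = 0^2 - 4*3*28 = 0 - 336 = -336
sqrt(|disc|) = sqrt(336) = 18.3303
Real part = 0/(2*3) = 0
Imag part = 18.3303/(2*3) = 3.0551

0 ± 3.0551i


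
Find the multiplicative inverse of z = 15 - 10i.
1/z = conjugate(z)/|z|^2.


|z|^2 = 225+100 = 325
1/z = (15 + 10i)/325

1/z = 0.0462 + 0.0308i


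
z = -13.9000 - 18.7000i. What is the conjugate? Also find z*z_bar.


z_bar = -13.9000 + 18.7000i
z*z_bar = (-13.9)^2 + (-18.7)^2 = 193.21 + 349.69 = 542.9

z_bar = -13.9000 + 18.7000i, z*z_bar = 542.9


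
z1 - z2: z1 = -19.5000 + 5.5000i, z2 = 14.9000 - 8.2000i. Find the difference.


Real: -19.5 - 14.9 = -34.4
Imag: 5.5 + 8.2 = 13.7

-34.4000 + 13.7000i


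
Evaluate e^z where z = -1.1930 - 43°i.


e^-1.1930 = 0.3033
cos(-43°) = 0.7314
sin(-43°) = -0.682
Real = 0.3033*0.7314 = 0.2218
Imag = 0.3033*(-0.682) = -0.2069

0.2218 - 0.2069i


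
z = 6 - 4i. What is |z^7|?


|z| = sqrt(36+16) = sqrt(52) = 7.2111
|z^7| = |z|^7 = (sqrt(52))^7 = 52^3 * sqrt(52) = 140608*sqrt(52)

|z^7| = 140608*sqrt(52) ≈ 1013938.7075


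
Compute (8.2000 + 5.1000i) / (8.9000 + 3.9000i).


Conjugate of z2 = 8.9000 - 3.9000i
Numerator: (8.2000 + 5.1000i)(8.9000 - 3.9000i) = 92.8700 + 13.4100i
Denominator: 8.9^2 + 3.9^2 = 94.42
Result = (92.8700 + 13.4100i)/94.42

0.9836 + 0.1420i


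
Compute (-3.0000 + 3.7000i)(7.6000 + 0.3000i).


Real = -3*7.6 - 3.7*0.3 = -22.8 - 1.11 = -23.91
Imag = -3*0.3 + 7.6*3.7 = -0.9 + 28.12 = 27.22

-23.9100 + 27.2200i


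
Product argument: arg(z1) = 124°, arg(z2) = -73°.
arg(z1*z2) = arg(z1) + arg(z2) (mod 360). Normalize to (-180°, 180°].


arg(z1*z2) = 124° - 73° = 51°
Normalized to (-180°, 180°]: 51°

51°


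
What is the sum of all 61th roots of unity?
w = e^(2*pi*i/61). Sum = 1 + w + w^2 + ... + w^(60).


The sum of all 61th roots of unity is 0.
Geometric series: (1 - w^61)/(1 - w) = (1-1)/(1-w) = 0 since w^61 = 1, w ≠ 1.
Alternatively: coefficient of z^60 in z^61 - 1 is 0.

0


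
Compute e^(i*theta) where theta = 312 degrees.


cos(312°) = 0.6691
sin(312°) = -0.7431

e^(i*312°) = 0.6691 - 0.7431i


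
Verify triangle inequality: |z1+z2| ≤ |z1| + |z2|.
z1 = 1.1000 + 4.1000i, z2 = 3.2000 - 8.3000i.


|z1| = sqrt(1.1^2 + 4.1^2) = sqrt(18.02) = 4.2450
|z2| = sqrt(3.2^2 + (-8.3)^2) = sqrt(79.13) = 8.8955
z1+z2 = 4.3000 - 4.2000i
|z1+z2| = sqrt(36.13) = 6.0108
|z1|+|z2| = 4.2450 + 8.8955 = 13.1405

|z1+z2| = 6.0108 ≤ |z1|+|z2| = 13.1405 (verified)


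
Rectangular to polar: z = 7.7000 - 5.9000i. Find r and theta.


r = sqrt(59.29+34.81) = sqrt(94.1) = 9.7005
theta = atan2(-5.9, 7.7) = -37.4606 degrees

r = 9.7005, theta = -37.4606 degrees


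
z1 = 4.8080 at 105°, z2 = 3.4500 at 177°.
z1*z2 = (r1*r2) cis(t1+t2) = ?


r = 4.8080 * 3.4500 = 16.5876
theta = 105° + 177° = 282° = 282° (mod 360)

16.5876 cis(282°)


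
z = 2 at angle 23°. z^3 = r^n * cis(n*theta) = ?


r^3 = 2^3 = 8
n*theta = 3*23° = 69° = 69° (mod 360)
a = 8*cos(69°) = 2.8669
b = 8*sin(69°) = 7.4686

8 cis(69°) = 2.8669 + 7.4686i


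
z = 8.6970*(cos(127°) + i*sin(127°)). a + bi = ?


a = 8.6970*cos(127°) = 8.6970*(-0.60182) = -5.2340
b = 8.6970*sin(127°) = 8.6970*0.798636 = 6.9457

-5.2340 + 6.9457i


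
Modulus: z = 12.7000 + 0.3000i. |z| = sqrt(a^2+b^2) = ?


|z| = sqrt(12.7^2 + 0.3^2) = sqrt(161.29 + 0.09) = sqrt(161.38) = 12.7035

|z| = 12.7035


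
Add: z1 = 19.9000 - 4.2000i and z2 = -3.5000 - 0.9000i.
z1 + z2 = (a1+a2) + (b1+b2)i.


Real: 19.9 - 3.5 = 16.4
Imag: -4.2 - 0.9 = -5.1

16.4000 - 5.1000i


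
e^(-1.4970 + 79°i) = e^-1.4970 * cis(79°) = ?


e^-1.4970 = 0.2238
cos(79°) = 0.1908
sin(79°) = 0.9816
Real = 0.2238*0.1908 = 0.0427
Imag = 0.2238*0.9816 = 0.2197

0.0427 + 0.2197i


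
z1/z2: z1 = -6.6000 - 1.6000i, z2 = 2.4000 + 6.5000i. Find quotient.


Conjugate of z2 = 2.4000 - 6.5000i
Numerator: (-6.6000 - 1.6000i)(2.4000 - 6.5000i) = -26.2400 + 39.0600i
Denominator: 2.4^2 + 6.5^2 = 48.01
Result = (-26.2400 + 39.0600i)/48.01

-0.5466 + 0.8136i


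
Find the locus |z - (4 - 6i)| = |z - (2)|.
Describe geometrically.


Equal distances means the locus is the perpendicular bisector of z1 and z2.
Midpoint = ((4+2)/2, (-6+0)/2) = (3.0000, -3.0000)

Perpendicular bisector through (3.0000, -3.0000)


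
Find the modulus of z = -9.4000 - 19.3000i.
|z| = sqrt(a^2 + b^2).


|z| = sqrt((-9.4)^2 + (-19.3)^2) = sqrt(88.36 + 372.49) = sqrt(460.85) = 21.4674

|z| = 21.4674


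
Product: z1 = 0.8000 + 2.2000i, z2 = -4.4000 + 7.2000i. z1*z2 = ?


Real = 0.8*(-4.4) - 2.2*7.2 = -3.52 - 15.84 = -19.36
Imag = 0.8*7.2 - (4.4)*2.2 = 5.76 - (9.68) = -3.92

-19.3600 - 3.9200i


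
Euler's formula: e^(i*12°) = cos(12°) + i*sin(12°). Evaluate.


cos(12°) = 0.9781
sin(12°) = 0.2079

e^(i*12°) = 0.9781 + 0.2079i


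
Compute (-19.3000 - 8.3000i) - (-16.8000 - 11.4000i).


Real: -19.3 + 16.8 = -2.5
Imag: -8.3 + 11.4 = 3.1

-2.5000 + 3.1000i


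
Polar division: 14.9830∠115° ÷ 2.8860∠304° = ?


r = 14.9830 / 2.8860 = 5.1916
theta = 115° - 304° = -189° = 171° (mod 360)

5.1916 cis(171°)


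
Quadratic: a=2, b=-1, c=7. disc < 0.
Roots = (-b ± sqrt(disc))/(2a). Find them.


disc = (-1)^2 - 4*2*7 = 1 - 56 = -55
sqrt(|disc|) = sqrt(55) = 7.4162
Real part = 1/(2*2) = 0.2500
Imag part = 7.4162/(2*2) = 1.8540

0.2500 ± 1.8540i


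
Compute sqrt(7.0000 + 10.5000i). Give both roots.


|z| = sqrt(49+110.25) = 12.6194
sqrt((|z|+a)/2) = sqrt((12.6194+7)/2) = sqrt(9.8097) = 3.1320
sqrt((|z|-a)/2) = sqrt((12.6194-7)/2) = sqrt(2.8097) = 1.6762

±(3.1320 + 1.6762i) i.e. 3.1320 + 1.6762i and -3.1320 - 1.6762i


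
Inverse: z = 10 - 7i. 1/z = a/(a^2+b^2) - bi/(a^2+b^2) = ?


|z|^2 = 100+49 = 149
1/z = (10 + 7i)/149

1/z = 0.0671 + 0.0470i


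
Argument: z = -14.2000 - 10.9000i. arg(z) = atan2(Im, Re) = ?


Re = -14.2, Im = -10.9
arg = atan2(-10.9, -14.2) = -142.4900 degrees

arg(z) = -142.4900 degrees


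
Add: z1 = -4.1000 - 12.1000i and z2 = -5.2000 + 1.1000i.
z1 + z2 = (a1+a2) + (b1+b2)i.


Real: -4.1 - 5.2 = -9.3
Imag: -12.1 + 1.1 = -11

-9.3000 - 11.0000i


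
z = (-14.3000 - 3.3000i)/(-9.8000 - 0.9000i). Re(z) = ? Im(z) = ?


Multiply by conjugate: (-14.3000 - 3.3000i)(-9.8000 + 0.9000i) / ((-9.8)^2 + (-0.9)^2)
Numerator real = -14.3*(-9.8) - (3.3)*(-0.9) = 143.11
Numerator imag = -3.3*(-9.8) - (-14.3)*(-0.9) = 19.47
Denominator = 96.85
Re(z) = 143.11/96.85 = 1.4776
Im(z) = 19.47/96.85 = 0.2010

Re(z) = 1.4776, Im(z) = 0.2010


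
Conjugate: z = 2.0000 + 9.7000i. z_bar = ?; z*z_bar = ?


z_bar = 2.0000 - 9.7000i
z*z_bar = 2^2 + 9.7^2 = 4 + 94.09 = 98.09

z_bar = 2.0000 - 9.7000i, z*z_bar = 98.09


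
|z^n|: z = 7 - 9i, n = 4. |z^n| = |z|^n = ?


|z| = sqrt(49+81) = sqrt(130) = 11.4018
|z^4| = |z|^4 = (sqrt(130))^4 = 130^2 = 16900

|z^4| = 16900


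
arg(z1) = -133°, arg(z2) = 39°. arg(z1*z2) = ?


arg(z1*z2) = -133° + 39° = -94°
Normalized to (-180°, 180°]: -94°

-94°


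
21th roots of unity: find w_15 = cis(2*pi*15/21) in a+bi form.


Angle = 360*15/21 = 257.1429°
a = cos(257.1429°) = -0.2225
b = sin(257.1429°) = -0.9749

-0.2225 - 0.9749i


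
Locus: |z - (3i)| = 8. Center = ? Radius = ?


|z - z0| = r is a circle with center z0 and radius r.
Center = (0, 3), radius = 8

Circle with center (0, 3) and radius 8


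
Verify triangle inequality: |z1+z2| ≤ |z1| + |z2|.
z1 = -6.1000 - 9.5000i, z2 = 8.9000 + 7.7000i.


|z1| = sqrt((-6.1)^2 + (-9.5)^2) = sqrt(127.46) = 11.2898
|z2| = sqrt(8.9^2 + 7.7^2) = sqrt(138.5) = 11.7686
z1+z2 = 2.8000 - 1.8000i
|z1+z2| = sqrt(11.08) = 3.3287
|z1|+|z2| = 11.2898 + 11.7686 = 23.0584

|z1+z2| = 3.3287 ≤ |z1|+|z2| = 23.0584 (verified)


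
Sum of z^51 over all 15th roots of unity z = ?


The roots are w_k = w^k with w = e^(2*pi*i/15), and (w^k)^51 = (w^51)^k.
So S = 1 + u + u^2 + ... + u^(14) with u = w^51.
51 = 3*15 + 6, so 51 is not a multiple of 15: u = (w^15)^3 * w^6 = w^6 ≠ 1 (w is a primitive 15th root), while u^15 = (w^15)^51 = 1.
Geometric series: S = (1 - u^15)/(1 - u) = (1 - 1)/(1 - u) = 0

S = 0


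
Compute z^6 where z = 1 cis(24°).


r^6 = 1^6 = 1
n*theta = 6*24° = 144° = 144° (mod 360)
a = 1*cos(144°) = -0.8090
b = 1*sin(144°) = 0.5878

1 cis(144°) = -0.8090 + 0.5878i


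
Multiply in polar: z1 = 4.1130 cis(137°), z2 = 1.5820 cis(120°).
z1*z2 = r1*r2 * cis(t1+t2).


r = 4.1130 * 1.5820 = 6.5068
theta = 137° + 120° = 257° = 257° (mod 360)

6.5068 cis(257°)


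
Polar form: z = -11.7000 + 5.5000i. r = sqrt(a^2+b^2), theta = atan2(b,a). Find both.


r = sqrt(136.89+30.25) = sqrt(167.14) = 12.9283
theta = atan2(5.5, -11.7) = 154.8225 degrees

r = 12.9283, theta = 154.8225 degrees


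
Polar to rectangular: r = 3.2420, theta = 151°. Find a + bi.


a = 3.2420*cos(151°) = 3.2420*(-0.8746) = -2.8355
b = 3.2420*sin(151°) = 3.2420*0.48481 = 1.5718

-2.8355 + 1.5718i


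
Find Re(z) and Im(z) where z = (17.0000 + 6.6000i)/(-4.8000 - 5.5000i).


Multiply by conjugate: (17.0000 + 6.6000i)(-4.8000 + 5.5000i) / ((-4.8)^2 + (-5.5)^2)
Numerator real = 17*(-4.8) + 6.6*(-5.5) = -117.9
Numerator imag = 6.6*(-4.8) - 17*(-5.5) = 61.82
Denominator = 53.29
Re(z) = -117.9/53.29 = -2.2124
Im(z) = 61.82/53.29 = 1.1601

Re(z) = -2.2124, Im(z) = 1.1601


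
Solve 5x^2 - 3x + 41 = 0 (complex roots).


disc = (-3)^2 - 4*5*41 = 9 - 820 = -811
sqrt(|disc|) = sqrt(811) = 28.4781
Real part = 3/(2*5) = 0.3000
Imag part = 28.4781/(2*5) = 2.8478

0.3000 ± 2.8478i


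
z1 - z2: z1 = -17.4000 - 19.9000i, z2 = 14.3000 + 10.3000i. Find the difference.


Real: -17.4 - 14.3 = -31.7
Imag: -19.9 - 10.3 = -30.2

-31.7000 - 30.2000i


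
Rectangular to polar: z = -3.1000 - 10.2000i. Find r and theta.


r = sqrt(9.61+104.04) = sqrt(113.65) = 10.6607
theta = atan2(-10.2, -3.1) = -106.9052 degrees

r = 10.6607, theta = -106.9052 degrees


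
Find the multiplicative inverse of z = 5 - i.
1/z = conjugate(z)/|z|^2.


|z|^2 = 25+1 = 26
1/z = (5 + 1i)/26

1/z = 0.1923 + 0.0385i


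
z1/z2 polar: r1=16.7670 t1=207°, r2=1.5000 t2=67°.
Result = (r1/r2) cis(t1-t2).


r = 16.7670 / 1.5000 = 11.1780
theta = 207° - 67° = 140° = 140° (mod 360)

11.1780 cis(140°)


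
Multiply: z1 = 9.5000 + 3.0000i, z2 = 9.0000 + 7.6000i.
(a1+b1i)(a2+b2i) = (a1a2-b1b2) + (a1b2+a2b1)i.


Real = 9.5*9 - 3*7.6 = 85.5 - 22.8 = 62.7
Imag = 9.5*7.6 + 9*3 = 72.2 + 27 = 99.2

62.7000 + 99.2000i


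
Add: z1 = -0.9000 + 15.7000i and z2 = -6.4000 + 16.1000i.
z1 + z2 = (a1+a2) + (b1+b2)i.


Real: -0.9 - 6.4 = -7.3
Imag: 15.7 + 16.1 = 31.8

-7.3000 + 31.8000i


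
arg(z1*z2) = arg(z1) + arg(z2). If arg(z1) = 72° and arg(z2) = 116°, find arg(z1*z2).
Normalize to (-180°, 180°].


arg(z1*z2) = 72° + 116° = 188°
Normalized to (-180°, 180°]: -172°

-172°


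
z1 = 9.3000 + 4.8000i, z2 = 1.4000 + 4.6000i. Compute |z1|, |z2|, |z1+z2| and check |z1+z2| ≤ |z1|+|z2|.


|z1| = sqrt(9.3^2 + 4.8^2) = sqrt(109.53) = 10.4657
|z2| = sqrt(1.4^2 + 4.6^2) = sqrt(23.12) = 4.8083
z1+z2 = 10.7000 + 9.4000i
|z1+z2| = sqrt(202.85) = 14.2425
|z1|+|z2| = 10.4657 + 4.8083 = 15.2740

|z1+z2| = 14.2425 ≤ |z1|+|z2| = 15.2740 (verified)


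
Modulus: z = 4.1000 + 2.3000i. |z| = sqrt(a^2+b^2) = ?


|z| = sqrt(4.1^2 + 2.3^2) = sqrt(16.81 + 5.29) = sqrt(22.1) = 4.7011

|z| = 4.7011


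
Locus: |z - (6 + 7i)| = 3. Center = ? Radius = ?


|z - z0| = r is a circle with center z0 and radius r.
Center = (6, 7), radius = 3

Circle with center (6, 7) and radius 3


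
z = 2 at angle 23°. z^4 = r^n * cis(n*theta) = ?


r^4 = 2^4 = 16
n*theta = 4*23° = 92° = 92° (mod 360)
a = 16*cos(92°) = -0.5584
b = 16*sin(92°) = 15.9903

16 cis(92°) = -0.5584 + 15.9903i


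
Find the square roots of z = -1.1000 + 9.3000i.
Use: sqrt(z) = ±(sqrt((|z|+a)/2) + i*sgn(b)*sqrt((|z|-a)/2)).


|z| = sqrt(1.21+86.49) = 9.3648
sqrt((|z|+a)/2) = sqrt((9.3648+(-1.1))/2) = sqrt(4.1324) = 2.0328
sqrt((|z|-a)/2) = sqrt((9.3648-(-1.1))/2) = sqrt(5.2324) = 2.2874

±(2.0328 + 2.2874i) i.e. 2.0328 + 2.2874i and -2.0328 - 2.2874i


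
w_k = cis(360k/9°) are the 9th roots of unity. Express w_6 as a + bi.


Angle = 360*6/9 = 240°
a = cos(240°) = -0.5000
b = sin(240°) = -0.8660

-0.5000 - 0.8660i


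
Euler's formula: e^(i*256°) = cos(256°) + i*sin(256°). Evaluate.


cos(256°) = -0.2419
sin(256°) = -0.9703

e^(i*256°) = -0.2419 - 0.9703i


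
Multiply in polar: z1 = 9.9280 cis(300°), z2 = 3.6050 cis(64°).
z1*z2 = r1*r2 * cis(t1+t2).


r = 9.9280 * 3.6050 = 35.7904
theta = 300° + 64° = 364° = 4° (mod 360)

35.7904 cis(4°)


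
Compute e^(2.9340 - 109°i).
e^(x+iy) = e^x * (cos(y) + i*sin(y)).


e^2.9340 = 18.8027
cos(-109°) = -0.32557
sin(-109°) = -0.94552
Real = 18.8027*(-0.32557) = -6.1216
Imag = 18.8027*(-0.94552) = -17.7783

-6.1216 - 17.7783i


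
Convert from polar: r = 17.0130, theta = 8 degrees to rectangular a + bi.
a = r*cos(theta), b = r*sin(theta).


a = 17.0130*cos(8°) = 17.0130*0.990268 = 16.8474
b = 17.0130*sin(8°) = 17.0130*0.139173 = 2.3678

16.8474 + 2.3678i


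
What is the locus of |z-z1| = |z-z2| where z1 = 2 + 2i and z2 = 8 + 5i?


Equal distances means the locus is the perpendicular bisector of z1 and z2.
Midpoint = ((2+8)/2, (2+5)/2) = (5.0000, 3.5000)

Perpendicular bisector through (5.0000, 3.5000)
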